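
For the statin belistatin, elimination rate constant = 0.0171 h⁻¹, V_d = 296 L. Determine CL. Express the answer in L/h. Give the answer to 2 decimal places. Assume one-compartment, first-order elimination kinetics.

CL = k × Vd = 0.0171 × 296 = 5.062 L/h

5.06 L/h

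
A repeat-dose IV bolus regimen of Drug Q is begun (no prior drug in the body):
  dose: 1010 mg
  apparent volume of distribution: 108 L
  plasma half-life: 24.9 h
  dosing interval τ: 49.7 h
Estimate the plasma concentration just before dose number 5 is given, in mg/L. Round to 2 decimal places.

C₀ per dose = Dose / Vd = 1010 / 108 = 9.352 mg/L
k = ln2 / t½ = 0.693147 / 24.9 = 0.02784 h⁻¹
Fraction remaining after one interval: r = e^(−kτ) = e^(−0.02784 × 49.7) = 0.2507
Before dose 5, 4 doses have been given (aged 1τ, 2τ, 3τ, 4τ).
C_trough = C₀ × (r + r² + … + r^4) = C₀ × r(1−r^4)/(1−r)
        = 9.352 × 0.2507 × (1 − 0.003950) / (1 − 0.2507) = 3.117 mg/L

3.12 mg/L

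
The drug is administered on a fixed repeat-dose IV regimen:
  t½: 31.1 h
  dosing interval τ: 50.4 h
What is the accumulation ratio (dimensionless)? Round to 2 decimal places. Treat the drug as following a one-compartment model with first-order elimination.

k = ln2 / t½ = 0.693147 / 31.1 = 0.02229 h⁻¹
e^(−kτ) = e^(−0.02229 × 50.4) = 0.3252
Accumulation ratio R = 1 / (1 − e^(−kτ)) = 1 / (1 − 0.3252) = 1.482

1.48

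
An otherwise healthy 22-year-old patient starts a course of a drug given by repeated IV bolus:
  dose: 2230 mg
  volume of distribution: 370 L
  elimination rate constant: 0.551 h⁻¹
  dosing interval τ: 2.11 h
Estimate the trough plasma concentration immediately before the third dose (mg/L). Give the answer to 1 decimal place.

2.5 mg/L

C₀ per dose = Dose / Vd = 2230 / 370 = 6.027 mg/L
Fraction remaining after one interval: r = e^(−kτ) = e^(−0.5510 × 2.11) = 0.3127
Before dose 3, 2 doses have been given (aged 1τ, 2τ).
C_trough = C₀ × (r + r²) = 6.027 × (0.3127 + 0.09778) = 2.474 mg/L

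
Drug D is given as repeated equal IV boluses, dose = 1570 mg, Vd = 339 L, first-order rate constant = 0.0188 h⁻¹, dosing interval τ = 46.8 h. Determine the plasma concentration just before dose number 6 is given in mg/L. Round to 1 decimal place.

C₀ per dose = Dose / Vd = 1570 / 339 = 4.631 mg/L
Fraction remaining after one interval: r = e^(−kτ) = e^(−0.01880 × 46.8) = 0.4148
Before dose 6, 5 doses have been given (aged 1τ, 2τ, 3τ, 4τ, 5τ).
C_trough = C₀ × (r + r² + … + r^5) = C₀ × r(1−r^5)/(1−r)
        = 4.631 × 0.4148 × (1 − 0.01228) / (1 − 0.4148) = 3.242 mg/L

3.2 mg/L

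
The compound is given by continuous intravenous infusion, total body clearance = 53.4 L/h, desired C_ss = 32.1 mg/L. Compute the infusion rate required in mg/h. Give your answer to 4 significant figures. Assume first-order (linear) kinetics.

At steady state, infusion rate R₀ = Css × CL = 32.1 × 53.40 = 1714 mg/h

1714 mg/h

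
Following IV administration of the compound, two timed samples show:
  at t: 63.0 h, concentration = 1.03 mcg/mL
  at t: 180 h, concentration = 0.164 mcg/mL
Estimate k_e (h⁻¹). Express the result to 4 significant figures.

0.01570 h⁻¹

k = ln(C₁/C₂) / (t₂ − t₁) = ln(1.03/0.164) / (180 − 63.0)
  = 1.837 / 117.0 = 0.01570 h⁻¹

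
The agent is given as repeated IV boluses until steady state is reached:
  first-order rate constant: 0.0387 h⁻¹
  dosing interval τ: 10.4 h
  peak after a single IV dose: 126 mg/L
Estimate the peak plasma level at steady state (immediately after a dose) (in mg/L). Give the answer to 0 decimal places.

380 mg/L

e^(−kτ) = e^(−0.03870 × 10.4) = 0.6687
Accumulation ratio R = 1 / (1 − e^(−kτ)) = 1 / (1 − 0.6687) = 3.018
Steady-state peak = C₀ × R = 126 × 3.018 = 380.3 mg/L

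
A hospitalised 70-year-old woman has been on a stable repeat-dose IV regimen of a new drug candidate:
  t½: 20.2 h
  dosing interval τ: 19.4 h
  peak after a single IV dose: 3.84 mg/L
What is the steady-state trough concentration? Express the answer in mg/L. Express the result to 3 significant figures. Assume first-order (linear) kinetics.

4.06 mg/L

k = ln2 / t½ = 0.693147 / 20.2 = 0.03431 h⁻¹
e^(−kτ) = e^(−0.03431 × 19.4) = 0.5140
Accumulation ratio R = 1 / (1 − e^(−kτ)) = 1 / (1 − 0.5140) = 2.058
Steady-state trough = C₀ × R × e^(−kτ) = 3.84 × 2.058 × 0.5140 = 4.062 mg/L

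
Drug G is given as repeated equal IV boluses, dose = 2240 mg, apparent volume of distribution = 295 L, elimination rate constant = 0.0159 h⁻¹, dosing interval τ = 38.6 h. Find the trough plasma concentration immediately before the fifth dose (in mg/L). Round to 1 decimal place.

8.2 mg/L

C₀ per dose = Dose / Vd = 2240 / 295 = 7.593 mg/L
Fraction remaining after one interval: r = e^(−kτ) = e^(−0.01590 × 38.6) = 0.5413
Before dose 5, 4 doses have been given (aged 1τ, 2τ, 3τ, 4τ).
C_trough = C₀ × (r + r² + … + r^4) = C₀ × r(1−r^4)/(1−r)
        = 7.593 × 0.5413 × (1 − 0.08585) / (1 − 0.5413) = 8.191 mg/L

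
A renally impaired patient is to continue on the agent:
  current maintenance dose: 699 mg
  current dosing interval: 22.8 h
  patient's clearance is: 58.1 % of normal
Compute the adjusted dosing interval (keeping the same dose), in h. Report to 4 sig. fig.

39.24 h

To keep the same average steady-state level, dosing rate must scale with clearance.
CL ratio = 58.1 / 100 = 0.5810
New interval (same dose) = 22.8 / 0.5810 = 39.24 h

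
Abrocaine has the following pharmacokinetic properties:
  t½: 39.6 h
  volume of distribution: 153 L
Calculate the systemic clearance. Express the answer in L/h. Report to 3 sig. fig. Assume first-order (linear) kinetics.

2.68 L/h

k = ln2 / t½ = 0.693147 / 39.6 = 0.01750 h⁻¹
CL = k × Vd = 0.01750 × 153 = 2.678 L/h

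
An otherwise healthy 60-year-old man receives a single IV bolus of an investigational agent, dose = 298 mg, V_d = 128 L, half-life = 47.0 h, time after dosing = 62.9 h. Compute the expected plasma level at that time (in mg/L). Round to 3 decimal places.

0.921 mg/L

C₀ = Dose / Vd = 298.0 / 128 = 2.328 mg/L
k = ln2 / t½ = 0.693147 / 47.0 = 0.01475 h⁻¹
C = C₀ · e^(−k·t) = 2.328 × e^(−0.01475 × 62.9)
  = 2.328 × 0.3954 = 0.9205 mg/L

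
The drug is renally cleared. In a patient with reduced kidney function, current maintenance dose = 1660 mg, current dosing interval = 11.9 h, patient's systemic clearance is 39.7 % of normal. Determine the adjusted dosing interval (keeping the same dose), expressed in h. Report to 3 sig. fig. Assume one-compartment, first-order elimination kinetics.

30.0 h

To keep the same average steady-state level, dosing rate must scale with clearance.
CL ratio = 39.7 / 100 = 0.3970
New interval (same dose) = 11.9 / 0.3970 = 29.97 h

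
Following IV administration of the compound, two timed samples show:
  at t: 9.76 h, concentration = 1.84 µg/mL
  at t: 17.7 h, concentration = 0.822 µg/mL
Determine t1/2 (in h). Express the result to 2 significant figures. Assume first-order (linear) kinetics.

6.8 h

k = ln(C₁/C₂) / (t₂ − t₁) = ln(1.84/0.822) / (17.7 − 9.76)
  = 0.8058 / 7.940 = 0.1015 h⁻¹
t½ = ln2 / k = 0.693147 / 0.1015 = 6.829 h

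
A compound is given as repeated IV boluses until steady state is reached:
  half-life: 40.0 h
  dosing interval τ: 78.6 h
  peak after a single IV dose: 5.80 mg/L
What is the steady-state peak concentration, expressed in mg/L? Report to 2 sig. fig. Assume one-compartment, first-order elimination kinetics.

7.8 mg/L

k = ln2 / t½ = 0.693147 / 40.0 = 0.01733 h⁻¹
e^(−kτ) = e^(−0.01733 × 78.6) = 0.2561
Accumulation ratio R = 1 / (1 − e^(−kτ)) = 1 / (1 − 0.2561) = 1.344
Steady-state peak = C₀ × R = 5.80 × 1.344 = 7.795 mg/L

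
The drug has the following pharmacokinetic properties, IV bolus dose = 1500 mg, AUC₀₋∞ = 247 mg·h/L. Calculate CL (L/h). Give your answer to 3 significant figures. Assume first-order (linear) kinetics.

6.07 L/h

CL = Dose / AUC = 1500 / 247 = 6.073 L/h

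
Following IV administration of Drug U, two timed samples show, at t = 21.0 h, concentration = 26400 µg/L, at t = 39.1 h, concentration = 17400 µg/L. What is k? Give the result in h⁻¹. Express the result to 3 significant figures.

k = ln(C₁/C₂) / (t₂ − t₁) = ln(26400/17400) / (39.1 − 21.0)
  = 0.4169 / 18.10 = 0.02303 h⁻¹

0.0230 h⁻¹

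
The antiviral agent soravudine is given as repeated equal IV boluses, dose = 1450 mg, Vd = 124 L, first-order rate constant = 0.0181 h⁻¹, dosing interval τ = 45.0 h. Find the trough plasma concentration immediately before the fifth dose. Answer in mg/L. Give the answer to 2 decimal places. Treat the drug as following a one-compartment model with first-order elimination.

C₀ per dose = Dose / Vd = 1450 / 124 = 11.69 mg/L
Fraction remaining after one interval: r = e^(−kτ) = e^(−0.01810 × 45.0) = 0.4429
Before dose 5, 4 doses have been given (aged 1τ, 2τ, 3τ, 4τ).
C_trough = C₀ × (r + r² + … + r^4) = C₀ × r(1−r^4)/(1−r)
        = 11.69 × 0.4429 × (1 − 0.03848) / (1 − 0.4429) = 8.936 mg/L

8.94 mg/L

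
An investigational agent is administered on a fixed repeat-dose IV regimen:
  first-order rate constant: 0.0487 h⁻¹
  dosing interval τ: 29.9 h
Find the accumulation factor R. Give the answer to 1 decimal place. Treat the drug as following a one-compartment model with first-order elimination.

e^(−kτ) = e^(−0.04870 × 29.9) = 0.2331
Accumulation ratio R = 1 / (1 − e^(−kτ)) = 1 / (1 − 0.2331) = 1.304

1.3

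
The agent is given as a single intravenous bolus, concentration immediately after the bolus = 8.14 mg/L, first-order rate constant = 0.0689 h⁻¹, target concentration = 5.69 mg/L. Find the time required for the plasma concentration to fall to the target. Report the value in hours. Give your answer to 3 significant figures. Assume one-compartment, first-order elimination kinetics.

t = ln(C₀ / C) / k = ln(8.140 / 5.69) / 0.06890
  = ln(1.431) / 0.06890 = 0.3584 / 0.06890 = 5.202 h

5.20 h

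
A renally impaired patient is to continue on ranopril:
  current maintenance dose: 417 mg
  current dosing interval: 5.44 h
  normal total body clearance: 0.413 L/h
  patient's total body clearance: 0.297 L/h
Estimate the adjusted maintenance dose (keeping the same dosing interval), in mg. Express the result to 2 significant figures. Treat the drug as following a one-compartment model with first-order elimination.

300 mg

To keep the same average steady-state level, dosing rate must scale with clearance.
CL ratio = 0.297 / 0.413 = 0.7191
New dose (same interval) = 417 × 0.7191 = 299.9 mg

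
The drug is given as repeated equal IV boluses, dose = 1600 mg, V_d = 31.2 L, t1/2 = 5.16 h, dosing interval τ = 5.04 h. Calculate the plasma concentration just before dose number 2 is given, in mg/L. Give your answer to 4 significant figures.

C₀ per dose = Dose / Vd = 1600 / 31.2 = 51.28 mg/L
k = ln2 / t½ = 0.693147 / 5.16 = 0.1343 h⁻¹
Fraction remaining after one interval: r = e^(−kτ) = e^(−0.1343 × 5.04) = 0.5082
Before dose 2, 1 dose has been given (aged 1τ).
C_trough = C₀ × r = 51.28 × 0.5082 = 26.06 mg/L

26.06 mg/L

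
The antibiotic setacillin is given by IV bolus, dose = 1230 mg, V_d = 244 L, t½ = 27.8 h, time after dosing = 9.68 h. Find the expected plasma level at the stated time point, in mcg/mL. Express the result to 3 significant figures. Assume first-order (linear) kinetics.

3.96 mcg/mL

C₀ = Dose / Vd = 1230 / 244 = 5.041 mg/L
k = ln2 / t½ = 0.693147 / 27.8 = 0.02493 h⁻¹
C = C₀ · e^(−k·t) = 5.041 × e^(−0.02493 × 9.68)
  = 5.041 × 0.7856 = 3.960 mg/L
(3.960 mg/L = 3.960 mcg/mL)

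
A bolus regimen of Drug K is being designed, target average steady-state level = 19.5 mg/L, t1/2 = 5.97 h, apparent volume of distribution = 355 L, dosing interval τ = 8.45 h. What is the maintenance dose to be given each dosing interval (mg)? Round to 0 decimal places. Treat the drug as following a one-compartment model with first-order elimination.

k = ln2 / t½ = 0.693147 / 5.97 = 0.1161 h⁻¹
CL = k × Vd = 0.1161 × 355 = 41.22 L/h
At steady state, Dose/τ = Css × CL.
Dose = Css × CL × τ = 19.5 × 41.22 × 8.45 = 6792 mg

6792 mg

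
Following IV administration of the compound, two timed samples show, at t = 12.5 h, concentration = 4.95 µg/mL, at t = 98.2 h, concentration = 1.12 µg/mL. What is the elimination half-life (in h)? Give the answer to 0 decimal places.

40 h

k = ln(C₁/C₂) / (t₂ − t₁) = ln(4.95/1.12) / (98.2 − 12.5)
  = 1.486 / 85.70 = 0.01734 h⁻¹
t½ = ln2 / k = 0.693147 / 0.01734 = 39.97 h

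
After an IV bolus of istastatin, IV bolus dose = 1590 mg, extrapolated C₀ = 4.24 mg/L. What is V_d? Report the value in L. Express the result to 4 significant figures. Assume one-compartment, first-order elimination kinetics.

Vd = Dose / C₀ = 1590 / 4.24 = 375.0 L

375.0 L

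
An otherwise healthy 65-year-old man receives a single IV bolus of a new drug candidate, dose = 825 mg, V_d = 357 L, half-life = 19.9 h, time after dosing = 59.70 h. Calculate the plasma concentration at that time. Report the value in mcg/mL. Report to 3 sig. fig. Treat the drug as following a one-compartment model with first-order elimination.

0.289 mcg/mL

C₀ = Dose / Vd = 825.0 / 357 = 2.311 mg/L
k = ln2 / t½ = 0.693147 / 19.9 = 0.03483 h⁻¹
t / t½ = 59.70 / 19.9 = 3 half-lives
C = C₀ × (1/2)^3 = 2.311 × 0.1250 = 0.2889 mg/L
(0.2889 mg/L = 0.2889 mcg/mL)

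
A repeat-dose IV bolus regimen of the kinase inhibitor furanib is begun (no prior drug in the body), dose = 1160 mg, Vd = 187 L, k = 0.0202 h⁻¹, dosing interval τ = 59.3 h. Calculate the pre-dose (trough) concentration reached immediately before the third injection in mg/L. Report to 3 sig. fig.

C₀ per dose = Dose / Vd = 1160 / 187 = 6.203 mg/L
Fraction remaining after one interval: r = e^(−kτ) = e^(−0.02020 × 59.3) = 0.3018
Before dose 3, 2 doses have been given (aged 1τ, 2τ).
C_trough = C₀ × (r + r²) = 6.203 × (0.3018 + 0.09108) = 2.437 mg/L

2.44 mg/L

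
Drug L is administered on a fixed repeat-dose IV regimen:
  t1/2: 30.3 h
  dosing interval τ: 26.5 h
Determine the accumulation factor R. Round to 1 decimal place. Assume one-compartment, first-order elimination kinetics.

2.2

k = ln2 / t½ = 0.693147 / 30.3 = 0.02288 h⁻¹
e^(−kτ) = e^(−0.02288 × 26.5) = 0.5454
Accumulation ratio R = 1 / (1 − e^(−kτ)) = 1 / (1 − 0.5454) = 2.200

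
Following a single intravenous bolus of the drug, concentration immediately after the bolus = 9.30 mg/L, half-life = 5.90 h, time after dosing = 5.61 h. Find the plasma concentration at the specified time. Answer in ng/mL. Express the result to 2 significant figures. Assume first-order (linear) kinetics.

k = ln2 / t½ = 0.693147 / 5.90 = 0.1175 h⁻¹
C = C₀ · e^(−k·t) = 9.300 × e^(−0.1175 × 5.61)
  = 9.300 × 0.5173 = 4.811 mg/L
Convert: 4.811 mg/L × 1000 = 4811 ng/mL

4800 ng/mL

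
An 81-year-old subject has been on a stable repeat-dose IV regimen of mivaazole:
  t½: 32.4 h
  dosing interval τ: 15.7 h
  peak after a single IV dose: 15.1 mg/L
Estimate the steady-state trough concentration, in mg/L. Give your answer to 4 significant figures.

k = ln2 / t½ = 0.693147 / 32.4 = 0.02139 h⁻¹
e^(−kτ) = e^(−0.02139 × 15.7) = 0.7147
Accumulation ratio R = 1 / (1 − e^(−kτ)) = 1 / (1 − 0.7147) = 3.505
Steady-state trough = C₀ × R × e^(−kτ) = 15.1 × 3.505 × 0.7147 = 37.83 mg/L

37.83 mg/L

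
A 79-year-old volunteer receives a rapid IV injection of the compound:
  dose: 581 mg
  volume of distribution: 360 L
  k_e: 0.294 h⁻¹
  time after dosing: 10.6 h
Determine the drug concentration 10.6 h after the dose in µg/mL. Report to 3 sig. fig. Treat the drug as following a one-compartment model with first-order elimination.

0.0715 µg/mL

C₀ = Dose / Vd = 581.0 / 360 = 1.614 mg/L
C = C₀ · e^(−k·t) = 1.614 × e^(−0.2940 × 10.6)
  = 1.614 × 0.04432 = 0.07153 mg/L
(0.07153 mg/L = 0.07153 µg/mL)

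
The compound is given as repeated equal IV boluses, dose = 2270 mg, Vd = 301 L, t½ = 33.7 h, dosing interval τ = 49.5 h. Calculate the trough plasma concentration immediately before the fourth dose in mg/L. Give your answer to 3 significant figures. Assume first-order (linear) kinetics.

4.06 mg/L

C₀ per dose = Dose / Vd = 2270 / 301 = 7.542 mg/L
k = ln2 / t½ = 0.693147 / 33.7 = 0.02057 h⁻¹
Fraction remaining after one interval: r = e^(−kτ) = e^(−0.02057 × 49.5) = 0.3612
Before dose 4, 3 doses have been given (aged 1τ, 2τ, 3τ).
C_trough = C₀ × (r + r² + … + r^3) = C₀ × r(1−r^3)/(1−r)
        = 7.542 × 0.3612 × (1 − 0.04712) / (1 − 0.3612) = 4.064 mg/L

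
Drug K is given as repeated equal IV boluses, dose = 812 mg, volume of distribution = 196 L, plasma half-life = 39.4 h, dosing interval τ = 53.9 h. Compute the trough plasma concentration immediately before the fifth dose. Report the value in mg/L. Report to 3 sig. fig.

2.56 mg/L

C₀ per dose = Dose / Vd = 812 / 196 = 4.143 mg/L
k = ln2 / t½ = 0.693147 / 39.4 = 0.01759 h⁻¹
Fraction remaining after one interval: r = e^(−kτ) = e^(−0.01759 × 53.9) = 0.3875
Before dose 5, 4 doses have been given (aged 1τ, 2τ, 3τ, 4τ).
C_trough = C₀ × (r + r² + … + r^4) = C₀ × r(1−r^4)/(1−r)
        = 4.143 × 0.3875 × (1 − 0.02255) / (1 − 0.3875) = 2.562 mg/L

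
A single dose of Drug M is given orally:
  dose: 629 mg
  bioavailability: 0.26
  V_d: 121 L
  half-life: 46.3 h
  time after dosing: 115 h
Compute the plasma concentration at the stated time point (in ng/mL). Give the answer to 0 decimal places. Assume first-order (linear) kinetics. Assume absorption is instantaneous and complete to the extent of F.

242 ng/mL

Amount reaching circulation = F × Dose = 0.26 × 629.0 = 163.5 mg
C₀ = F·Dose / Vd = 163.5 / 121 = 1.351 mg/L
k = ln2 / t½ = 0.693147 / 46.3 = 0.01497 h⁻¹
C = C₀ · e^(−k·t) = 1.351 × e^(−0.01497 × 115)
  = 1.351 × 0.1788 = 0.2416 mg/L
Convert: 0.2416 mg/L × 1000 = 241.6 ng/mL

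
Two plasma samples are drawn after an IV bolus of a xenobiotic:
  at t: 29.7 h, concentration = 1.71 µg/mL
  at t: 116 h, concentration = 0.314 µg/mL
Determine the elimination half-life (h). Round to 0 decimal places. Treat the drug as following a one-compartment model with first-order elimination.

k = ln(C₁/C₂) / (t₂ − t₁) = ln(1.71/0.314) / (116 − 29.7)
  = 1.695 / 86.30 = 0.01964 h⁻¹
t½ = ln2 / k = 0.693147 / 0.01964 = 35.29 h

35 h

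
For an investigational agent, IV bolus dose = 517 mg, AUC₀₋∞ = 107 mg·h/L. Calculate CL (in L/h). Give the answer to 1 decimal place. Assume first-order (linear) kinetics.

4.8 L/h

CL = Dose / AUC = 517 / 107 = 4.832 L/h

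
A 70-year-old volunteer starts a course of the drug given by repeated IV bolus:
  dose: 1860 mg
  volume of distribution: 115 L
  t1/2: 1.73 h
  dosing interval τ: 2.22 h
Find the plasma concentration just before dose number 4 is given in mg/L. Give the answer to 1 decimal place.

10.5 mg/L

C₀ per dose = Dose / Vd = 1860 / 115 = 16.17 mg/L
k = ln2 / t½ = 0.693147 / 1.73 = 0.4007 h⁻¹
Fraction remaining after one interval: r = e^(−kτ) = e^(−0.4007 × 2.22) = 0.4108
Before dose 4, 3 doses have been given (aged 1τ, 2τ, 3τ).
C_trough = C₀ × (r + r² + … + r^3) = C₀ × r(1−r^3)/(1−r)
        = 16.17 × 0.4108 × (1 − 0.06933) / (1 − 0.4108) = 10.49 mg/L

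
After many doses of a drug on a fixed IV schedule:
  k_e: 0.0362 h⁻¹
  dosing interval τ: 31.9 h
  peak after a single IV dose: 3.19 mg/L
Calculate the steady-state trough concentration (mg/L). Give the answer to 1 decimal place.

1.5 mg/L

e^(−kτ) = e^(−0.03620 × 31.9) = 0.3151
Accumulation ratio R = 1 / (1 − e^(−kτ)) = 1 / (1 − 0.3151) = 1.460
Steady-state trough = C₀ × R × e^(−kτ) = 3.19 × 1.460 × 0.3151 = 1.468 mg/L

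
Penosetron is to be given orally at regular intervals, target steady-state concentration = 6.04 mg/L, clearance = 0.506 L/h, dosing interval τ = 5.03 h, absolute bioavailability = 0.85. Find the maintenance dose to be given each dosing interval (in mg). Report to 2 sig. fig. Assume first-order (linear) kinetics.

At steady state, F × (Dose/τ) = Css × CL.
Dose = Css × CL × τ / F = 6.04 × 0.5060 × 5.03 / 0.85 = 18.09 mg

18 mg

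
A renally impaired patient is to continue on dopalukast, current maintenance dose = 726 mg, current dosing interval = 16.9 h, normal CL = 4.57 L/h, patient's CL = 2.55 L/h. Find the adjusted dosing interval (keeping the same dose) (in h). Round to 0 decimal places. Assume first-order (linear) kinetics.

30 h

To keep the same average steady-state level, dosing rate must scale with clearance.
CL ratio = 2.55 / 4.57 = 0.5580
New interval (same dose) = 16.9 / 0.5580 = 30.29 h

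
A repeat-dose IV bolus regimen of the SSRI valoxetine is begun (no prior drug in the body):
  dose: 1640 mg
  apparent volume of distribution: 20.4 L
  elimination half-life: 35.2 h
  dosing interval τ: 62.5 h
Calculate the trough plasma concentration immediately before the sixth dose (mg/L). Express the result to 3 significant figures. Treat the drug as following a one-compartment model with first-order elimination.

C₀ per dose = Dose / Vd = 1640 / 20.4 = 80.39 mg/L
k = ln2 / t½ = 0.693147 / 35.2 = 0.01969 h⁻¹
Fraction remaining after one interval: r = e^(−kτ) = e^(−0.01969 × 62.5) = 0.2921
Before dose 6, 5 doses have been given (aged 1τ, 2τ, 3τ, 4τ, 5τ).
C_trough = C₀ × (r + r² + … + r^5) = C₀ × r(1−r^5)/(1−r)
        = 80.39 × 0.2921 × (1 − 0.002126) / (1 − 0.2921) = 33.10 mg/L

33.1 mg/L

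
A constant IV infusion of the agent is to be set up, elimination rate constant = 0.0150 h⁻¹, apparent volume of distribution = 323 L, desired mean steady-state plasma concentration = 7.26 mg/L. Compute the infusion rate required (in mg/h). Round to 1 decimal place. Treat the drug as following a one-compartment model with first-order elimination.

CL = k × Vd = 0.01500 × 323 = 4.845 L/h
At steady state, infusion rate R₀ = Css × CL = 7.26 × 4.845 = 35.17 mg/h

35.2 mg/h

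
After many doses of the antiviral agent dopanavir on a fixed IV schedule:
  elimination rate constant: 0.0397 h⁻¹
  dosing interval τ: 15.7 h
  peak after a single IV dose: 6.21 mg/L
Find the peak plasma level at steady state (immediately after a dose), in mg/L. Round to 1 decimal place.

e^(−kτ) = e^(−0.03970 × 15.7) = 0.5362
Accumulation ratio R = 1 / (1 − e^(−kτ)) = 1 / (1 − 0.5362) = 2.156
Steady-state peak = C₀ × R = 6.21 × 2.156 = 13.39 mg/L

13.4 mg/L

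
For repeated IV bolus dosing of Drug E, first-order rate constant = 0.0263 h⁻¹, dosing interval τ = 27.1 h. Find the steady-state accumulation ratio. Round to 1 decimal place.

e^(−kτ) = e^(−0.02630 × 27.1) = 0.4903
Accumulation ratio R = 1 / (1 − e^(−kτ)) = 1 / (1 − 0.4903) = 1.962

2.0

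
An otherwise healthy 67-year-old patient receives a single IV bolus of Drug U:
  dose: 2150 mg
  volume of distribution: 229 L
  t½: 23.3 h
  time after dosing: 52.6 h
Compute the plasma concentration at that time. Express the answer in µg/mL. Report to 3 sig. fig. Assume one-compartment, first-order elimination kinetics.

1.96 µg/mL

C₀ = Dose / Vd = 2150 / 229 = 9.389 mg/L
k = ln2 / t½ = 0.693147 / 23.3 = 0.02975 h⁻¹
C = C₀ · e^(−k·t) = 9.389 × e^(−0.02975 × 52.6)
  = 9.389 × 0.2091 = 1.963 mg/L
(1.963 mg/L = 1.963 µg/mL)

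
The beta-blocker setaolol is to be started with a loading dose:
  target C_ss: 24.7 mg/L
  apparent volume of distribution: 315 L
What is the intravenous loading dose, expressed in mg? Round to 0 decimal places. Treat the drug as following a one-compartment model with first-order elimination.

LD = Css × Vd = 24.7 × 315 = 7781 mg

7781 mg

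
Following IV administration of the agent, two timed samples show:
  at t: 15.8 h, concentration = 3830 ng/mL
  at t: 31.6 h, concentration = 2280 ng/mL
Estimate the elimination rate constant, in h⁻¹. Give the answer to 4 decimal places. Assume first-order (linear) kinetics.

0.0328 h⁻¹

k = ln(C₁/C₂) / (t₂ − t₁) = ln(3830/2280) / (31.6 − 15.8)
  = 0.5187 / 15.80 = 0.03283 h⁻¹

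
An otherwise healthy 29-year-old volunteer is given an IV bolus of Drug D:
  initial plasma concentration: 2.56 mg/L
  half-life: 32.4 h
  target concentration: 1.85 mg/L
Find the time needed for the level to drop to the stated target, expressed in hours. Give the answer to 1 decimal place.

k = ln2 / t½ = 0.693147 / 32.4 = 0.02139 h⁻¹
t = ln(C₀ / C) / k = ln(2.560 / 1.85) / 0.02139
  = ln(1.384) / 0.02139 = 0.3250 / 0.02139 = 15.19 h

15.2 h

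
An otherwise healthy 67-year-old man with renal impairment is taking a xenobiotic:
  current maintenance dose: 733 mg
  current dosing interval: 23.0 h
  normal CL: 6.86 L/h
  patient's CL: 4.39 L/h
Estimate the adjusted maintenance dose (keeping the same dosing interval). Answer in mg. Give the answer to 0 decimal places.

To keep the same average steady-state level, dosing rate must scale with clearance.
CL ratio = 4.39 / 6.86 = 0.6399
New dose (same interval) = 733 × 0.6399 = 469.0 mg

469 mg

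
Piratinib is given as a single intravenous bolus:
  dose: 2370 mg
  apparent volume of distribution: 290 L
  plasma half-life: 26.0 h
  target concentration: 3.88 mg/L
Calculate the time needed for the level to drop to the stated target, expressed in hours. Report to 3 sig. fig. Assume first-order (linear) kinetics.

C₀ = Dose / Vd = 2370 / 290 = 8.172 mg/L
k = ln2 / t½ = 0.693147 / 26.0 = 0.02666 h⁻¹
t = ln(C₀ / C) / k = ln(8.172 / 3.88) / 0.02666
  = ln(2.106) / 0.02666 = 0.7448 / 0.02666 = 27.94 h

27.9 h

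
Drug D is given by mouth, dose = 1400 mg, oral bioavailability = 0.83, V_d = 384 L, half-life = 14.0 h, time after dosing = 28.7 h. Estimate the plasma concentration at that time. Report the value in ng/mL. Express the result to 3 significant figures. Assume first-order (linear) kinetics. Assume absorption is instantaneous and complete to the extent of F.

731 ng/mL

Amount reaching circulation = F × Dose = 0.83 × 1400 = 1162 mg
C₀ = F·Dose / Vd = 1162 / 384 = 3.026 mg/L
k = ln2 / t½ = 0.693147 / 14.0 = 0.04951 h⁻¹
C = C₀ · e^(−k·t) = 3.026 × e^(−0.04951 × 28.7)
  = 3.026 × 0.2415 = 0.7308 mg/L
Convert: 0.7308 mg/L × 1000 = 730.8 ng/mL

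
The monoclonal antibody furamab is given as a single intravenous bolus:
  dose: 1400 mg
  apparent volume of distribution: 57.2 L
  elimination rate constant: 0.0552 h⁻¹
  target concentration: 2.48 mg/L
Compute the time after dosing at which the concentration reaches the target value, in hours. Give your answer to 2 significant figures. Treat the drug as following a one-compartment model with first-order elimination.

C₀ = Dose / Vd = 1400 / 57.2 = 24.48 mg/L
t = ln(C₀ / C) / k = ln(24.48 / 2.48) / 0.05520
  = ln(9.871) / 0.05520 = 2.290 / 0.05520 = 41.49 h

41 h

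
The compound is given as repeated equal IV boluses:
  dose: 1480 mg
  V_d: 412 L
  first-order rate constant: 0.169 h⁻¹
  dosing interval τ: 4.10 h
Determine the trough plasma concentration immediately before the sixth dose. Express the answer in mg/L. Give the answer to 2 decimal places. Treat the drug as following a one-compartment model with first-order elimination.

3.48 mg/L

C₀ per dose = Dose / Vd = 1480 / 412 = 3.592 mg/L
Fraction remaining after one interval: r = e^(−kτ) = e^(−0.1690 × 4.10) = 0.5001
Before dose 6, 5 doses have been given (aged 1τ, 2τ, 3τ, 4τ, 5τ).
C_trough = C₀ × (r + r² + … + r^5) = C₀ × r(1−r^5)/(1−r)
        = 3.592 × 0.5001 × (1 − 0.03128) / (1 − 0.5001) = 3.481 mg/L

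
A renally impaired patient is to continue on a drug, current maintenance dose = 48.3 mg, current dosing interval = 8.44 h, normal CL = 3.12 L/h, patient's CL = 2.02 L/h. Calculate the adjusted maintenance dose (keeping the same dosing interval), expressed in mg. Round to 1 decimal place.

31.3 mg

To keep the same average steady-state level, dosing rate must scale with clearance.
CL ratio = 2.02 / 3.12 = 0.6474
New dose (same interval) = 48.3 × 0.6474 = 31.27 mg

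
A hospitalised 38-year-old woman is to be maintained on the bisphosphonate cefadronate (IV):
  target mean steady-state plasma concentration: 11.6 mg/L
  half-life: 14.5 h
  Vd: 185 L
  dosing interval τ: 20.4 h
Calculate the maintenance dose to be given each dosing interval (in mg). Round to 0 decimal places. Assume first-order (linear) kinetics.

2093 mg

k = ln2 / t½ = 0.693147 / 14.5 = 0.04780 h⁻¹
CL = k × Vd = 0.04780 × 185 = 8.843 L/h
At steady state, Dose/τ = Css × CL.
Dose = Css × CL × τ = 11.6 × 8.843 × 20.4 = 2093 mg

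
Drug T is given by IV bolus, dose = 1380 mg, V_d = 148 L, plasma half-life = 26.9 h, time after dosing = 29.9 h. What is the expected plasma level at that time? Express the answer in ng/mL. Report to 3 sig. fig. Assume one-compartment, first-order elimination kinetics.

4320 ng/mL

C₀ = Dose / Vd = 1380 / 148 = 9.324 mg/L
k = ln2 / t½ = 0.693147 / 26.9 = 0.02577 h⁻¹
C = C₀ · e^(−k·t) = 9.324 × e^(−0.02577 × 29.9)
  = 9.324 × 0.4628 = 4.315 mg/L
Convert: 4.315 mg/L × 1000 = 4315 ng/mL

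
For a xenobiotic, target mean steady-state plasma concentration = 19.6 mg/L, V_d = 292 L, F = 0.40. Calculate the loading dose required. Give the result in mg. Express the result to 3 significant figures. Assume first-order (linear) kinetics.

LD = Css × Vd / F = 19.6 × 292 / 0.40 = 14310 mg

14300 mg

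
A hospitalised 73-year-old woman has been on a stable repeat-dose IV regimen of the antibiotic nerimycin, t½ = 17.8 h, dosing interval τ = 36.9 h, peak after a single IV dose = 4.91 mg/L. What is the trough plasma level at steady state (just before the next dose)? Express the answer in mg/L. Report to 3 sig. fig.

1.53 mg/L

k = ln2 / t½ = 0.693147 / 17.8 = 0.03894 h⁻¹
e^(−kτ) = e^(−0.03894 × 36.9) = 0.2377
Accumulation ratio R = 1 / (1 − e^(−kτ)) = 1 / (1 − 0.2377) = 1.312
Steady-state trough = C₀ × R × e^(−kτ) = 4.91 × 1.312 × 0.2377 = 1.531 mg/L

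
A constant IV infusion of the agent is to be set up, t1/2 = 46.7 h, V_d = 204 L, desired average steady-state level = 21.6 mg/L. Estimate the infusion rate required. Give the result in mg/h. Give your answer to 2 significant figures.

k = ln2 / t½ = 0.693147 / 46.7 = 0.01484 h⁻¹
CL = k × Vd = 0.01484 × 204 = 3.027 L/h
At steady state, infusion rate R₀ = Css × CL = 21.6 × 3.027 = 65.38 mg/h

65 mg/h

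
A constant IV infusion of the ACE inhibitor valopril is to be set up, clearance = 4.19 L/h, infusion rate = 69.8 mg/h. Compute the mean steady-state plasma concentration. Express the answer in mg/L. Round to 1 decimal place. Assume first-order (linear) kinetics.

At steady state Css = R₀ / CL = 69.8 / 4.190 = 16.66 mg/L

16.7 mg/L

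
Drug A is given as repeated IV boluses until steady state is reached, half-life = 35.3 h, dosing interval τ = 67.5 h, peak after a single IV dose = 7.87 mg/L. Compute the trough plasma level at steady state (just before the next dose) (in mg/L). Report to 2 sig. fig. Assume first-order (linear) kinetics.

k = ln2 / t½ = 0.693147 / 35.3 = 0.01964 h⁻¹
e^(−kτ) = e^(−0.01964 × 67.5) = 0.2656
Accumulation ratio R = 1 / (1 − e^(−kτ)) = 1 / (1 − 0.2656) = 1.362
Steady-state trough = C₀ × R × e^(−kτ) = 7.87 × 1.362 × 0.2656 = 2.847 mg/L

2.8 mg/L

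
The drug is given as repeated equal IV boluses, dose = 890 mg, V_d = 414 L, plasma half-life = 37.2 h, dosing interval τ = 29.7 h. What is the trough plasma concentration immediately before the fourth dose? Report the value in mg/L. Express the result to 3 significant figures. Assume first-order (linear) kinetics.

C₀ per dose = Dose / Vd = 890 / 414 = 2.150 mg/L
k = ln2 / t½ = 0.693147 / 37.2 = 0.01863 h⁻¹
Fraction remaining after one interval: r = e^(−kτ) = e^(−0.01863 × 29.7) = 0.5750
Before dose 4, 3 doses have been given (aged 1τ, 2τ, 3τ).
C_trough = C₀ × (r + r² + … + r^3) = C₀ × r(1−r^3)/(1−r)
        = 2.150 × 0.5750 × (1 − 0.1901) / (1 − 0.5750) = 2.356 mg/L

2.36 mg/L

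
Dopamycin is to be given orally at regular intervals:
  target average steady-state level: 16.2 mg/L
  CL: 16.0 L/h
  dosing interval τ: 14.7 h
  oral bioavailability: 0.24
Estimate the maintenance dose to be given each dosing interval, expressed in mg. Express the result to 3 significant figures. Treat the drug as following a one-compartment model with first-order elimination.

15900 mg

At steady state, F × (Dose/τ) = Css × CL.
Dose = Css × CL × τ / F = 16.2 × 16.00 × 14.7 / 0.24 = 15880 mg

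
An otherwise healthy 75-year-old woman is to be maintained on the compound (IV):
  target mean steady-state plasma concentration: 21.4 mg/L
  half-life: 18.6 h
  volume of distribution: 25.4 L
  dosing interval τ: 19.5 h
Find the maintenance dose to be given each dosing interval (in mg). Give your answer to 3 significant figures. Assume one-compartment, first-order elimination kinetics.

395 mg

k = ln2 / t½ = 0.693147 / 18.6 = 0.03727 h⁻¹
CL = k × Vd = 0.03727 × 25.4 = 0.9467 L/h
At steady state, Dose/τ = Css × CL.
Dose = Css × CL × τ = 21.4 × 0.9467 × 19.5 = 395.1 mg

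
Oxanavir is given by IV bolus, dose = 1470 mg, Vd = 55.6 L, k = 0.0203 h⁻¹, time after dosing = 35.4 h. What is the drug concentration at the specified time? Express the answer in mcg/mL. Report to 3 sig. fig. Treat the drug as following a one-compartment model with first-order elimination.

C₀ = Dose / Vd = 1470 / 55.6 = 26.44 mg/L
C = C₀ · e^(−k·t) = 26.44 × e^(−0.02030 × 35.4)
  = 26.44 × 0.4874 = 12.89 mg/L
(12.89 mg/L = 12.89 mcg/mL)

12.9 mcg/mL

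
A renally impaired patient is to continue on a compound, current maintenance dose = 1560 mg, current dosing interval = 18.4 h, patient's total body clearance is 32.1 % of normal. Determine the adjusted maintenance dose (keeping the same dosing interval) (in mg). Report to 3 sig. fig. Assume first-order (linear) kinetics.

To keep the same average steady-state level, dosing rate must scale with clearance.
CL ratio = 32.1 / 100 = 0.3210
New dose (same interval) = 1560 × 0.3210 = 500.8 mg

501 mg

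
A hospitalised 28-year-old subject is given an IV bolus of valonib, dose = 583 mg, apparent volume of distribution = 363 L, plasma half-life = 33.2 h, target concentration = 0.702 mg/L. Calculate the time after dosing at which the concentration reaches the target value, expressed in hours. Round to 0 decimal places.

40 h

C₀ = Dose / Vd = 583.0 / 363 = 1.606 mg/L
k = ln2 / t½ = 0.693147 / 33.2 = 0.02088 h⁻¹
t = ln(C₀ / C) / k = ln(1.606 / 0.702) / 0.02088
  = ln(2.288) / 0.02088 = 0.8277 / 0.02088 = 39.64 h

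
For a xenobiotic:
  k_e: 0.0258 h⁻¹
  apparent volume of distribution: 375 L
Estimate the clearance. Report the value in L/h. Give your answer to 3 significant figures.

9.68 L/h

CL = k × Vd = 0.0258 × 375 = 9.675 L/h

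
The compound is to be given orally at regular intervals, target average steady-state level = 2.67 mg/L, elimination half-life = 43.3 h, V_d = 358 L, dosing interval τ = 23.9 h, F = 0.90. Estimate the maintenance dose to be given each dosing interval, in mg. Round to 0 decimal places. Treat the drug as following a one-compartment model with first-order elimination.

k = ln2 / t½ = 0.693147 / 43.3 = 0.01601 h⁻¹
CL = k × Vd = 0.01601 × 358 = 5.732 L/h
At steady state, F × (Dose/τ) = Css × CL.
Dose = Css × CL × τ / F = 2.67 × 5.732 × 23.9 / 0.90 = 406.4 mg

406 mg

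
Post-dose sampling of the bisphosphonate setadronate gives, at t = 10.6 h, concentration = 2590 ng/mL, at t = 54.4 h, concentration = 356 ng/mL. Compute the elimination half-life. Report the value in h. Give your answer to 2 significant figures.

15 h

k = ln(C₁/C₂) / (t₂ − t₁) = ln(2590/356) / (54.4 − 10.6)
  = 1.984 / 43.80 = 0.04530 h⁻¹
t½ = ln2 / k = 0.693147 / 0.04530 = 15.30 h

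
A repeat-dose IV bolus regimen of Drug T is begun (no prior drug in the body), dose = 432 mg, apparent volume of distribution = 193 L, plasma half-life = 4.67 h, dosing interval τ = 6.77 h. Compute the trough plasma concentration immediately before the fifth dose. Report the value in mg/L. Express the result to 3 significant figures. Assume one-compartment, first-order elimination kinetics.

C₀ per dose = Dose / Vd = 432 / 193 = 2.238 mg/L
k = ln2 / t½ = 0.693147 / 4.67 = 0.1484 h⁻¹
Fraction remaining after one interval: r = e^(−kτ) = e^(−0.1484 × 6.77) = 0.3662
Before dose 5, 4 doses have been given (aged 1τ, 2τ, 3τ, 4τ).
C_trough = C₀ × (r + r² + … + r^4) = C₀ × r(1−r^4)/(1−r)
        = 2.238 × 0.3662 × (1 − 0.01798) / (1 − 0.3662) = 1.270 mg/L

1.27 mg/L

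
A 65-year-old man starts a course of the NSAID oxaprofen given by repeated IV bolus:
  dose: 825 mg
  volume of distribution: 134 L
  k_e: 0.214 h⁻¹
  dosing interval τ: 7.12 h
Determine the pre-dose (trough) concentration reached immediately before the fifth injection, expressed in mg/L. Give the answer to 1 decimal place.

1.7 mg/L

C₀ per dose = Dose / Vd = 825 / 134 = 6.157 mg/L
Fraction remaining after one interval: r = e^(−kτ) = e^(−0.2140 × 7.12) = 0.2179
Before dose 5, 4 doses have been given (aged 1τ, 2τ, 3τ, 4τ).
C_trough = C₀ × (r + r² + … + r^4) = C₀ × r(1−r^4)/(1−r)
        = 6.157 × 0.2179 × (1 − 0.002254) / (1 − 0.2179) = 1.712 mg/L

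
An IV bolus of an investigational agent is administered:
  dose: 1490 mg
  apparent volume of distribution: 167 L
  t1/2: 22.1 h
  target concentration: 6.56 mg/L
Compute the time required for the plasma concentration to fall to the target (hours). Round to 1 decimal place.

C₀ = Dose / Vd = 1490 / 167 = 8.922 mg/L
k = ln2 / t½ = 0.693147 / 22.1 = 0.03136 h⁻¹
t = ln(C₀ / C) / k = ln(8.922 / 6.56) / 0.03136
  = ln(1.360) / 0.03136 = 0.3075 / 0.03136 = 9.805 h

9.8 h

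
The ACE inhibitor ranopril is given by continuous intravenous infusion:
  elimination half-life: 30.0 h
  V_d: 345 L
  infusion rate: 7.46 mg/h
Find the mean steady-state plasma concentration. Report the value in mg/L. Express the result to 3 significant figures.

k = ln2 / t½ = 0.693147 / 30.0 = 0.02310 h⁻¹
CL = k × Vd = 0.02310 × 345 = 7.970 L/h
At steady state Css = R₀ / CL = 7.46 / 7.970 = 0.9360 mg/L

0.936 mg/L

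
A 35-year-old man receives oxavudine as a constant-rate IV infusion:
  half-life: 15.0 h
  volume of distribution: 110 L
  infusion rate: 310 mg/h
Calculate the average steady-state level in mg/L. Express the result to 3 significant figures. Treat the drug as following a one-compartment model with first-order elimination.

61.0 mg/L

k = ln2 / t½ = 0.693147 / 15.0 = 0.04621 h⁻¹
CL = k × Vd = 0.04621 × 110 = 5.083 L/h
At steady state Css = R₀ / CL = 310 / 5.083 = 60.99 mg/L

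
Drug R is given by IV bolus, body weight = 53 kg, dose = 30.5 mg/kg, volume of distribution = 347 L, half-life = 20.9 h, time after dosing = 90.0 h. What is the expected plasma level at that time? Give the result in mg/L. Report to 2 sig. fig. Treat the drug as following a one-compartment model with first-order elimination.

Total dose = 30.5 × 53 = 1617 mg
C₀ = Dose / Vd = 1617 / 347 = 4.660 mg/L
k = ln2 / t½ = 0.693147 / 20.9 = 0.03316 h⁻¹
C = C₀ · e^(−k·t) = 4.660 × e^(−0.03316 × 90.0)
  = 4.660 × 0.05057 = 0.2357 mg/L

0.24 mg/L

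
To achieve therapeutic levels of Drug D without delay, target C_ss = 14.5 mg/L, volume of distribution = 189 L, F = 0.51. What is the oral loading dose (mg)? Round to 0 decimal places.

LD = Css × Vd / F = 14.5 × 189 / 0.51 = 5374 mg

5374 mg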